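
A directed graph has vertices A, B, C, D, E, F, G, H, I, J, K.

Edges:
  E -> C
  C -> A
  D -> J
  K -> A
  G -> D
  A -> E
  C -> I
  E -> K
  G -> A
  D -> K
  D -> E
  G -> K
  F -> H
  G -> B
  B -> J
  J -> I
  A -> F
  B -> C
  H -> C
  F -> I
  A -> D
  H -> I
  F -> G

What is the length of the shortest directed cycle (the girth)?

3

For each vertex v, BFS finds the shortest path from v back to v.
The shortest such closed walk is F → G → A → F, length 3.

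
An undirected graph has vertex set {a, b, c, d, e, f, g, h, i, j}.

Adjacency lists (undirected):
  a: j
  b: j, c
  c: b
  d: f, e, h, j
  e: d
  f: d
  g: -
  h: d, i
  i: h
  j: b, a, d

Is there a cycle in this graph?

DFS, tracking each vertex's parent; an edge to a visited non-parent vertex closes a cycle.
Start from e:
visit e (parent –)
  visit d (parent e)
    visit f (parent d)
      f–d: parent, skip
    d–e: parent, skip
    visit h (parent d)
      h–d: parent, skip
      visit i (parent h)
        i–h: parent, skip
    visit j (parent d)
      visit b (parent j)
        b–j: parent, skip
        visit c (parent b)
          c–b: parent, skip
      visit a (parent j)
        a–j: parent, skip
      j–d: parent, skip
visit g (parent –)
No non-parent visited neighbor found — the graph is a forest.

No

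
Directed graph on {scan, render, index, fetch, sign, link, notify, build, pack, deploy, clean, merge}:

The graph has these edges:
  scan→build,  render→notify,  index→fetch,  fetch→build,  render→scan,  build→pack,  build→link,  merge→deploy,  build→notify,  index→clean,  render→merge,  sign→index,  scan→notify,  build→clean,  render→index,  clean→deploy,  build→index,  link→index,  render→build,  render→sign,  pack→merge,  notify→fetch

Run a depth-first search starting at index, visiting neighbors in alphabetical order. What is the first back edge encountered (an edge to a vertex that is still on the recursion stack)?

DFS from index (visiting neighbors in alphabetical order); mark gray on enter, black on exit:
index gray
  clean gray
    deploy gray
    deploy black
  clean black
  fetch gray
    build gray
      build→clean: clean black — skip
      build→index: index is gray → back edge
First back edge: build → index.

build->index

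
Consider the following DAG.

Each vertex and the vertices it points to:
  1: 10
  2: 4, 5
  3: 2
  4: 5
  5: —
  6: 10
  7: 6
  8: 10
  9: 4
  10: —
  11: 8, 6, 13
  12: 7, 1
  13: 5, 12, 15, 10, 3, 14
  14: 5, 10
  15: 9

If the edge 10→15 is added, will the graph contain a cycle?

No

Adding 10→15 creates a cycle iff 15 can already reach 10.
Explore from 15: no path reaches 10. The graph stays acyclic.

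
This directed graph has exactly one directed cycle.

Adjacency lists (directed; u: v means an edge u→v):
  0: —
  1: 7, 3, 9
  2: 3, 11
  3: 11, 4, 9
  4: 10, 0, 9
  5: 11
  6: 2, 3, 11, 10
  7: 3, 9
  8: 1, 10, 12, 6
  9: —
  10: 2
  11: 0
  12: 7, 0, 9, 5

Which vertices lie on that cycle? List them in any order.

2, 3, 4, 10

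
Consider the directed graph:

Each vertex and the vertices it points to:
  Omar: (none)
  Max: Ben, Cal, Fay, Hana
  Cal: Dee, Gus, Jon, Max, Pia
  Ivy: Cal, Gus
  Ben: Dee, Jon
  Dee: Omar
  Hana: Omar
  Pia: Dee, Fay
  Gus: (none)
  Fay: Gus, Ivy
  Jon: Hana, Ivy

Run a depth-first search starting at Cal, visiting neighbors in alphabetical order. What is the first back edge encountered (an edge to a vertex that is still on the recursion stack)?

DFS from Cal (visiting neighbors in alphabetical order); mark gray on enter, black on exit:
Cal gray
  Dee gray
    Omar gray
    Omar black
  Dee black
  Gus gray
  Gus black
  Jon gray
    Hana gray
      Hana→Omar: Omar black — skip
    Hana black
    Ivy gray
      Ivy→Cal: Cal is gray → back edge
First back edge: Ivy → Cal.

Ivy->Cal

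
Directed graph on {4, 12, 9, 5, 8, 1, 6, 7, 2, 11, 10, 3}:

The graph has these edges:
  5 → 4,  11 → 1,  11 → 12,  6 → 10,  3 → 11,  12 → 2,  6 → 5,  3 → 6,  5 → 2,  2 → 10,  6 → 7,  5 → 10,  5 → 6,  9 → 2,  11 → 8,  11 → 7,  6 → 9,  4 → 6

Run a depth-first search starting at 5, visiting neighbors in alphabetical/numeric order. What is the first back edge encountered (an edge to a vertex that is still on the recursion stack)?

DFS from 5 (visiting neighbors in alphabetical/numeric order); mark gray on enter, black on exit:
5 gray
  2 gray
    10 gray
    10 black
  2 black
  4 gray
    6 gray
      6→5: 5 is gray → back edge
First back edge: 6 → 5.

6→5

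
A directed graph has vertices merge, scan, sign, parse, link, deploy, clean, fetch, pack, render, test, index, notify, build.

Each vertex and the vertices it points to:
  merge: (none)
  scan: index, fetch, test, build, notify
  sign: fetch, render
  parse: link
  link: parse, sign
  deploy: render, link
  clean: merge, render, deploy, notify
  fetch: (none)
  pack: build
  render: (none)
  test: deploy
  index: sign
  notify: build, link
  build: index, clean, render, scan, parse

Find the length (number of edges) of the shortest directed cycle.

For each vertex v, BFS finds the shortest path from v back to v.
The shortest such closed walk is build → scan → build, length 2.

2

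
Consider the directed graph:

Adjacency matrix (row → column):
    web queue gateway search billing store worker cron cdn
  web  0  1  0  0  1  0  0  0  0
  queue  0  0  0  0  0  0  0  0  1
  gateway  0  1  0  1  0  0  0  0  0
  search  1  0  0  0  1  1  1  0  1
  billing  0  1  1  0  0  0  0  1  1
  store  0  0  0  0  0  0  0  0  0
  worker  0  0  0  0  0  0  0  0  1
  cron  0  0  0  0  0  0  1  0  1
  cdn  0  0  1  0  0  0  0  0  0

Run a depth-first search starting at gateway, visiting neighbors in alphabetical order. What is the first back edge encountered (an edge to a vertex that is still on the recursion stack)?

DFS from gateway (visiting neighbors in alphabetical order); mark gray on enter, black on exit:
gateway gray
  queue gray
    cdn gray
      cdn→gateway: gateway is gray → back edge
First back edge: cdn → gateway.

cdn->gateway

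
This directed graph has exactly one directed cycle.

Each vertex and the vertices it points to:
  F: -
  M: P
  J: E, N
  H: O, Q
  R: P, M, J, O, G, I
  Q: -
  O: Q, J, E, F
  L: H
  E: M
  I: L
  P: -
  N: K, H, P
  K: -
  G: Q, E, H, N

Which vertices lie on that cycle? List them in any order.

H, J, N, O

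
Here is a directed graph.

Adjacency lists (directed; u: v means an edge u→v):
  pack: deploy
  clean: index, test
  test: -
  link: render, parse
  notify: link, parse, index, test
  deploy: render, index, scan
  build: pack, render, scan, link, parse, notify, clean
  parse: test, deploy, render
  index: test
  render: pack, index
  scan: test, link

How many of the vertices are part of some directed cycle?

A vertex is on a directed cycle iff it belongs to a strongly connected component of size ≥ 2 (or has a self-loop).
The vertices on cycles are {link, pack, scan, parse, deploy, render} — 6 in total.

6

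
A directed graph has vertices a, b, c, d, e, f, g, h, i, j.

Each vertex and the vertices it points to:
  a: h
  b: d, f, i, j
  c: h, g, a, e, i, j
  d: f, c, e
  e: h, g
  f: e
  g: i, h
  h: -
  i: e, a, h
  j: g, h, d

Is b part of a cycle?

No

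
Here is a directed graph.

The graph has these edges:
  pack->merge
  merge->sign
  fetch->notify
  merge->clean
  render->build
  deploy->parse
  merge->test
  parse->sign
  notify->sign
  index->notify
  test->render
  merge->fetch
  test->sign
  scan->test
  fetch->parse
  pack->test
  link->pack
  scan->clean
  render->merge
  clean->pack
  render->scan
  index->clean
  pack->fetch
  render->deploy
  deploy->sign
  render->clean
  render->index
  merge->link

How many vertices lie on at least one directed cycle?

A vertex is on a directed cycle iff it belongs to a strongly connected component of size ≥ 2 (or has a self-loop).
The vertices on cycles are {link, pack, scan, test, clean, index, merge, render} — 8 in total.

8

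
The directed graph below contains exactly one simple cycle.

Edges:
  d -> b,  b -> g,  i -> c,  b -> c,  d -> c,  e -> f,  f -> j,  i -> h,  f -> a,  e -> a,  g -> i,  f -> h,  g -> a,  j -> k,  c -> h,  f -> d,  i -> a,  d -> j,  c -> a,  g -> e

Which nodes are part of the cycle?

DFS with gray/black marking from e:
e gray
  a gray
  a black
  f gray
    d gray
      c gray
        h gray
        h black
        c→a: a black — skip
      c black
      j gray
        k gray
        k black
      j black
      b gray
        g gray
          g→a: a black — skip
          i gray
            i→a: a black — skip
            i→c: c black — skip
            i→h: h black — skip
          i black
          g→e: e is gray → back edge
Back edge closes the cycle e → f → d → b → g → e; its vertices are {b, d, e, f, g}.

b, d, e, f, g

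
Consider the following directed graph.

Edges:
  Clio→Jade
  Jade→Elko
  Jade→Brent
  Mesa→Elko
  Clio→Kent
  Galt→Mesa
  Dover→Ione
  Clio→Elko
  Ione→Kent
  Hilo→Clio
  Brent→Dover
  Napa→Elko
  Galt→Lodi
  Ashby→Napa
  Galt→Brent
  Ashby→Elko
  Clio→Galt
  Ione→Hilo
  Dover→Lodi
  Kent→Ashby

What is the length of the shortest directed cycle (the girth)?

6

For each vertex v, BFS finds the shortest path from v back to v.
The shortest such closed walk is Dover → Ione → Hilo → Clio → Galt → Brent → Dover, length 6.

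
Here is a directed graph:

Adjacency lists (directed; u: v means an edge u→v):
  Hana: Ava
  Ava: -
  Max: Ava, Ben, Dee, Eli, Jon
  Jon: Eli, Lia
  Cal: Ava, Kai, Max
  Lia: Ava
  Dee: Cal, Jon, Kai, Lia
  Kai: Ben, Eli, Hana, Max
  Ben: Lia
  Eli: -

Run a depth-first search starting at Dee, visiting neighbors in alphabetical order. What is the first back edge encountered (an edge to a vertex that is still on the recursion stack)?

Max->Dee

DFS from Dee (visiting neighbors in alphabetical order); mark gray on enter, black on exit:
Dee gray
  Cal gray
    Ava gray
    Ava black
    Kai gray
      Ben gray
        Lia gray
          Lia→Ava: Ava black — skip
        Lia black
      Ben black
      Eli gray
      Eli black
      Hana gray
        Hana→Ava: Ava black — skip
      Hana black
      Max gray
        Max→Ava: Ava black — skip
        Max→Ben: Ben black — skip
        Max→Dee: Dee is gray → back edge
First back edge: Max → Dee.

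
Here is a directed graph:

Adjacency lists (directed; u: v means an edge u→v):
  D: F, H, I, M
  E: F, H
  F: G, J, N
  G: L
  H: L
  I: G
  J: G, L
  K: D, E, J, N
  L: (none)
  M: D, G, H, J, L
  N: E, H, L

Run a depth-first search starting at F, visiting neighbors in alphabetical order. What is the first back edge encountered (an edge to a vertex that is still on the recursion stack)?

DFS from F (visiting neighbors in alphabetical order); mark gray on enter, black on exit:
F gray
  G gray
    L gray
    L black
  G black
  J gray
    J→G: G black — skip
    J→L: L black — skip
  J black
  N gray
    E gray
      E→F: F is gray → back edge
First back edge: E → F.

E->F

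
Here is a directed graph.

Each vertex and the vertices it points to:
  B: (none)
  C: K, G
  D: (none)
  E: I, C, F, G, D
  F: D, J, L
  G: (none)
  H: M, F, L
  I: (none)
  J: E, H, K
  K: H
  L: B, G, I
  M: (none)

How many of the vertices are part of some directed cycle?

6

A vertex is on a directed cycle iff it belongs to a strongly connected component of size ≥ 2 (or has a self-loop).
The vertices on cycles are {C, E, F, H, J, K} — 6 in total.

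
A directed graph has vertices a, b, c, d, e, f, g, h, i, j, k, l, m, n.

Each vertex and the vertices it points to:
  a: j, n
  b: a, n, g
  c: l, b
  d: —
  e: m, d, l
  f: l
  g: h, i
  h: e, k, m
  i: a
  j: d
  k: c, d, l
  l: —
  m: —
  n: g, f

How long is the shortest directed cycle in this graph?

4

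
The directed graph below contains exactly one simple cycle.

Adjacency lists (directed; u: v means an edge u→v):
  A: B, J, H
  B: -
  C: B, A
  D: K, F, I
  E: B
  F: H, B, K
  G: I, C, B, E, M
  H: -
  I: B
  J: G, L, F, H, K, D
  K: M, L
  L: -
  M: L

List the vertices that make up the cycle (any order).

A, C, G, J

DFS with gray/black marking from J:
J gray
  G gray
    I gray
      B gray
      B black
    I black
    C gray
      C→B: B black — skip
      A gray
        A→B: B black — skip
        A→J: J is gray → back edge
Back edge closes the cycle J → G → C → A → J; its vertices are {A, C, G, J}.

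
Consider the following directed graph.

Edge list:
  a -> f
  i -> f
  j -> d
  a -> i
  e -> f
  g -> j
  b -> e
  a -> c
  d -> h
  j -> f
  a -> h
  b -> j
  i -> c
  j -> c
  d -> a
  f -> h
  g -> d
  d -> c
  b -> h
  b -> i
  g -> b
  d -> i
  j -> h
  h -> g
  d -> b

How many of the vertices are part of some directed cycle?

A vertex is on a directed cycle iff it belongs to a strongly connected component of size ≥ 2 (or has a self-loop).
The vertices on cycles are {a, b, d, e, f, g, h, i, j} — 9 in total.

9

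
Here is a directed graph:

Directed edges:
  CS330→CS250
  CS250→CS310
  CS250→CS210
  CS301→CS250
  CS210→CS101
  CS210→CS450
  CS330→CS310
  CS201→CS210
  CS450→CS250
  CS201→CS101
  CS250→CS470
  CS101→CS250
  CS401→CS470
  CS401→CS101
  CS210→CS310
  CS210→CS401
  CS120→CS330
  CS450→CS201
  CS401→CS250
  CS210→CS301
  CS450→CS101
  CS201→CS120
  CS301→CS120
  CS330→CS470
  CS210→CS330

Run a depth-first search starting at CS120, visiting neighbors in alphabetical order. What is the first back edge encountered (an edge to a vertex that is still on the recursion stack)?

CS101->CS250

DFS from CS120 (visiting neighbors in alphabetical order); mark gray on enter, black on exit:
CS120 gray
  CS330 gray
    CS250 gray
      CS210 gray
        CS101 gray
          CS101→CS250: CS250 is gray → back edge
First back edge: CS101 → CS250.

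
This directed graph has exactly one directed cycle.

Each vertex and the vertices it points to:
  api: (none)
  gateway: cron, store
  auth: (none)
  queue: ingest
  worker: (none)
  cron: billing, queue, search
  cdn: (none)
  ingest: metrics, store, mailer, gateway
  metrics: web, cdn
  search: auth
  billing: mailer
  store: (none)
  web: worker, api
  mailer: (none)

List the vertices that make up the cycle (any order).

cron, queue, ingest, gateway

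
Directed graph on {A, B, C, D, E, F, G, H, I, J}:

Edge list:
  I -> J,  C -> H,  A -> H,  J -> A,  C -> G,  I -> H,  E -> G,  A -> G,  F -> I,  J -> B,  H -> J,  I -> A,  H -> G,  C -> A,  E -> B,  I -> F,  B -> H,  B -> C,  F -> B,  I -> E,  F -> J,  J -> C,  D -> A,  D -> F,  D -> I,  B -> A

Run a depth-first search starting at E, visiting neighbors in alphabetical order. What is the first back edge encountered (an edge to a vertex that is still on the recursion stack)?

DFS from E (visiting neighbors in alphabetical order); mark gray on enter, black on exit:
E gray
  B gray
    A gray
      G gray
      G black
      H gray
        H→G: G black — skip
        J gray
          J→A: A is gray → back edge
First back edge: J → A.

J->A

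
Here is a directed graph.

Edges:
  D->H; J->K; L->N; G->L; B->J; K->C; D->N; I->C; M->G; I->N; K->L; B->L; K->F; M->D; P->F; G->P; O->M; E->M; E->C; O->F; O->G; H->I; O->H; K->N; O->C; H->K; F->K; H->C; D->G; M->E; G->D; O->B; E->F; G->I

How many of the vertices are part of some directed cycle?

A vertex is on a directed cycle iff it belongs to a strongly connected component of size ≥ 2 (or has a self-loop).
The vertices on cycles are {D, E, F, G, K, M} — 6 in total.

6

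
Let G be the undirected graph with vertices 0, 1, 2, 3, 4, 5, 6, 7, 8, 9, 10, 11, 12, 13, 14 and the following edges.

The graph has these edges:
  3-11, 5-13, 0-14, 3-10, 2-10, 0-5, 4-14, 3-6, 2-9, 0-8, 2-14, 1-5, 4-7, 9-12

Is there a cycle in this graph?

No

DFS, tracking each vertex's parent; an edge to a visited non-parent vertex closes a cycle.
Start from 4:
visit 4 (parent –)
  visit 14 (parent 4)
    14–4: parent, skip
    visit 0 (parent 14)
      0–14: parent, skip
      visit 8 (parent 0)
        8–0: parent, skip
      visit 5 (parent 0)
        visit 1 (parent 5)
          1–5: parent, skip
        5–0: parent, skip
        visit 13 (parent 5)
          13–5: parent, skip
    visit 2 (parent 14)
      visit 10 (parent 2)
        visit 3 (parent 10)
          3–10: parent, skip
          visit 6 (parent 3)
            6–3: parent, skip
          visit 11 (parent 3)
            11–3: parent, skip
        10–2: parent, skip
      visit 9 (parent 2)
        9–2: parent, skip
        visit 12 (parent 9)
          12–9: parent, skip
      2–14: parent, skip
  visit 7 (parent 4)
    7–4: parent, skip
No non-parent visited neighbor found — the graph is a forest.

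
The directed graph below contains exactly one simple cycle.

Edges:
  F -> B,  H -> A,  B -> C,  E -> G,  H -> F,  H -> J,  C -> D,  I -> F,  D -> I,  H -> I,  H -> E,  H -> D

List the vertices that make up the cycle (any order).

B, C, D, F, I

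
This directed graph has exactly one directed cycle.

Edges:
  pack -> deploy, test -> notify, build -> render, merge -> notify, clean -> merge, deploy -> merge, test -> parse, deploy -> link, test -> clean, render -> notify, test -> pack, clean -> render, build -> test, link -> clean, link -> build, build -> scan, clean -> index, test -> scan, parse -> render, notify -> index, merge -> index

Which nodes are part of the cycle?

DFS with gray/black marking from link:
link gray
  clean gray
    render gray
      notify gray
        index gray
        index black
      notify black
    render black
    clean→index: index black — skip
    merge gray
      merge→index: index black — skip
      merge→notify: notify black — skip
    merge black
  clean black
  build gray
    test gray
      test→clean: clean black — skip
      scan gray
      scan black
      pack gray
        deploy gray
          deploy→link: link is gray → back edge
Back edge closes the cycle link → build → test → pack → deploy → link; its vertices are {link, pack, test, build, deploy}.

link, pack, test, build, deploy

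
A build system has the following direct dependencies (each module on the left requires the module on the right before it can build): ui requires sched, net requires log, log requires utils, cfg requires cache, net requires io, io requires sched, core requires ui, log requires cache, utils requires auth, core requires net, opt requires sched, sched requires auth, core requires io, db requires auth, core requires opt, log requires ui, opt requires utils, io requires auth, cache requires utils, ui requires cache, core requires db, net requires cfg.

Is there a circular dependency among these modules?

No

DFS with white/gray/black marking, starting from auth:
auth gray
auth black
net gray
  cfg gray
    cache gray
      utils gray
        utils→auth: auth black — skip
      utils black
    cache black
  cfg black
  io gray
    io→auth: auth black — skip
    sched gray
      sched→auth: auth black — skip
    sched black
  io black
  log gray
    ui gray
      ui→sched: sched black — skip
      ui→cache: cache black — skip
    ui black
    log→cache: cache black — skip
    log→utils: utils black — skip
  log black
net black
core gray
  core→ui: ui black — skip
  core→net: net black — skip
  db gray
    db→auth: auth black — skip
  db black
  opt gray
    opt→sched: sched black — skip
    opt→utils: utils black — skip
  opt black
  core→io: io black — skip
core black
Every edge goes to a white or black vertex — no back edge, so the graph is acyclic.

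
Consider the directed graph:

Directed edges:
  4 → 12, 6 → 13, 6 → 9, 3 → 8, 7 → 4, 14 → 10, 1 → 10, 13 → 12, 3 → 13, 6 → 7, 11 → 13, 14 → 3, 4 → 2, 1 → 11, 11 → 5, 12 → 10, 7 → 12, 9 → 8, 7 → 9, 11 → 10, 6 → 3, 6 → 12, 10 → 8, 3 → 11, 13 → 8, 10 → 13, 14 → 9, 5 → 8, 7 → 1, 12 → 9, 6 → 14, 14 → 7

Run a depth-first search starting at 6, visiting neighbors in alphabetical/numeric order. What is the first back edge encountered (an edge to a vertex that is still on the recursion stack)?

12→10

DFS from 6 (visiting neighbors in alphabetical/numeric order); mark gray on enter, black on exit:
6 gray
  3 gray
    8 gray
    8 black
    11 gray
      5 gray
        5→8: 8 black — skip
      5 black
      10 gray
        10→8: 8 black — skip
        13 gray
          13→8: 8 black — skip
          12 gray
            9 gray
              9→8: 8 black — skip
            9 black
            12→10: 10 is gray → back edge
First back edge: 12 → 10.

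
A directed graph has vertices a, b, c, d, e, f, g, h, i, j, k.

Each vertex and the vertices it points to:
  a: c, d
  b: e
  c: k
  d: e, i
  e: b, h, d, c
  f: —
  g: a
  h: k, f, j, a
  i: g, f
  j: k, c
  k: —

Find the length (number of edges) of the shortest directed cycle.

2

For each vertex v, BFS finds the shortest path from v back to v.
The shortest such closed walk is e → d → e, length 2.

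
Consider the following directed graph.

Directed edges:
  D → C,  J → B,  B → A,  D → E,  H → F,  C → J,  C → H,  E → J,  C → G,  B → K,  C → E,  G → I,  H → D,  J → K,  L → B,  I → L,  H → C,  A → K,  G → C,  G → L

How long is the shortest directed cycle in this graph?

2

For each vertex v, BFS finds the shortest path from v back to v.
The shortest such closed walk is G → C → G, length 2.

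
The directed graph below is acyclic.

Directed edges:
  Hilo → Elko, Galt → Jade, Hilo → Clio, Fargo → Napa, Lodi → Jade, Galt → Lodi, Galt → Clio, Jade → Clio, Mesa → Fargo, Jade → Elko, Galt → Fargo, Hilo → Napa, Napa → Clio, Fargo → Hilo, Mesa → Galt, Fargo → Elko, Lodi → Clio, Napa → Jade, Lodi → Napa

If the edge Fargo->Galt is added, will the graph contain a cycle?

Yes

Adding Fargo→Galt creates a cycle iff Galt can already reach Fargo.
Path from Galt: Galt → Fargo.
So Galt → … → Fargo → Galt is a cycle.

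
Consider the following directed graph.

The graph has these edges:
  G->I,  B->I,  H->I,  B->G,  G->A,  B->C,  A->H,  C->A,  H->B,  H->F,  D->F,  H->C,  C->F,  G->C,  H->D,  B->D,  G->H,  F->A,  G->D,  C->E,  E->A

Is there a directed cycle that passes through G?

G is on a cycle iff G can reach itself via ≥1 edge.
G → H → B → G — yes.

Yes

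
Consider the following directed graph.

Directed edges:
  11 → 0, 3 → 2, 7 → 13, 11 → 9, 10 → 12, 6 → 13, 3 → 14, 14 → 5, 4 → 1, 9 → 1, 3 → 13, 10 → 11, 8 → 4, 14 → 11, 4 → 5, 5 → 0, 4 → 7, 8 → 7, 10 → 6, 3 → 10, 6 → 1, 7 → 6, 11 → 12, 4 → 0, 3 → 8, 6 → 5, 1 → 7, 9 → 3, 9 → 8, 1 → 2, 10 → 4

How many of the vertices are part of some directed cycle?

8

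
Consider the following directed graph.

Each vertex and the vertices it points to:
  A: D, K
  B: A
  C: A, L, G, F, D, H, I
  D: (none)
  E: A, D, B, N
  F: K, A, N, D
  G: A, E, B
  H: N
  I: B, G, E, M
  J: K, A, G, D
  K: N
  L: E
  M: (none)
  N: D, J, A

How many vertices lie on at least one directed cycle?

A vertex is on a directed cycle iff it belongs to a strongly connected component of size ≥ 2 (or has a self-loop).
The vertices on cycles are {A, B, E, G, J, K, N} — 7 in total.

7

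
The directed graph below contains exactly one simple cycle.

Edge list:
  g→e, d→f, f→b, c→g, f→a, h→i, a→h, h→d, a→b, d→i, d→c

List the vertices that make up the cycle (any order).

a, d, f, h

DFS with gray/black marking from d:
d gray
  c gray
    g gray
      e gray
      e black
    g black
  c black
  i gray
  i black
  f gray
    b gray
    b black
    a gray
      h gray
        h→i: i black — skip
        h→d: d is gray → back edge
Back edge closes the cycle d → f → a → h → d; its vertices are {a, d, f, h}.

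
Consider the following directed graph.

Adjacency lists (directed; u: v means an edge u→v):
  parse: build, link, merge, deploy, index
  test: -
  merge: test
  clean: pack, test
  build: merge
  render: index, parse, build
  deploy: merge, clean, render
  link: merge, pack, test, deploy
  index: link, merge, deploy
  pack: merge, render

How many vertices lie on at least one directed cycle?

7

A vertex is on a directed cycle iff it belongs to a strongly connected component of size ≥ 2 (or has a self-loop).
The vertices on cycles are {link, pack, clean, index, parse, deploy, render} — 7 in total.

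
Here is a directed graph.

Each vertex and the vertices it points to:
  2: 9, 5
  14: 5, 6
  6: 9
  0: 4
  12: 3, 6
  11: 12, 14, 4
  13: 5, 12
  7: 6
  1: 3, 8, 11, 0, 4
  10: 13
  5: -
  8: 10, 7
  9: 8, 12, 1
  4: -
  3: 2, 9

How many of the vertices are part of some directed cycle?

A vertex is on a directed cycle iff it belongs to a strongly connected component of size ≥ 2 (or has a self-loop).
The vertices on cycles are {1, 2, 3, 6, 7, 8, 9, 10, 11, 12, 13, 14} — 12 in total.

12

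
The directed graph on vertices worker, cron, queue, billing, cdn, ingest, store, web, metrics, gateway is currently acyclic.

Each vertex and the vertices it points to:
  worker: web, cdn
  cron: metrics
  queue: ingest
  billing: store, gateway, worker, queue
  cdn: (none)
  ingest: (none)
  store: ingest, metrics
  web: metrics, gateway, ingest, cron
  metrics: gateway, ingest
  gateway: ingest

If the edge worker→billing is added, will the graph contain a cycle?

Yes

Adding worker→billing creates a cycle iff billing can already reach worker.
Path from billing: billing → worker.
So billing → … → worker → billing is a cycle.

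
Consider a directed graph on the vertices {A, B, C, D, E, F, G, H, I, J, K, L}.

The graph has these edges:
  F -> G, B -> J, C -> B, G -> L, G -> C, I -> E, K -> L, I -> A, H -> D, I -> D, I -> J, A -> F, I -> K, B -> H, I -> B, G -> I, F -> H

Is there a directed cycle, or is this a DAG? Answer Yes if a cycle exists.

Yes

DFS with white/gray/black marking, starting from F:
F gray
  G gray
    L gray
    L black
    I gray
      A gray
        A→F: F is gray → back edge
Back edge found, so a cycle exists: F → G → I → A → F.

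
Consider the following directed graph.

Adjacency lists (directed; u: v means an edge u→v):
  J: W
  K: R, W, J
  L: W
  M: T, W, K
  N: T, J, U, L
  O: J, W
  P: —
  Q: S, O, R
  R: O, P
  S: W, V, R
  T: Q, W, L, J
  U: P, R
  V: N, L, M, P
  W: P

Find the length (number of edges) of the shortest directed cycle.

5

For each vertex v, BFS finds the shortest path from v back to v.
The shortest such closed walk is V → M → T → Q → S → V, length 5.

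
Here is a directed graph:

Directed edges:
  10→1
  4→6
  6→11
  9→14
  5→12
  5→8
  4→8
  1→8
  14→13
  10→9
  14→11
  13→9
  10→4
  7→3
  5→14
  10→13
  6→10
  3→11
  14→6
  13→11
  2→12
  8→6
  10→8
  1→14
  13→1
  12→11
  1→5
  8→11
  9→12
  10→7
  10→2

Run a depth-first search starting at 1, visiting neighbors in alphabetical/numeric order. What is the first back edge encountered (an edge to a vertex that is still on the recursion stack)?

10→1

DFS from 1 (visiting neighbors in alphabetical/numeric order); mark gray on enter, black on exit:
1 gray
  5 gray
    8 gray
      6 gray
        10 gray
          10→1: 1 is gray → back edge
First back edge: 10 → 1.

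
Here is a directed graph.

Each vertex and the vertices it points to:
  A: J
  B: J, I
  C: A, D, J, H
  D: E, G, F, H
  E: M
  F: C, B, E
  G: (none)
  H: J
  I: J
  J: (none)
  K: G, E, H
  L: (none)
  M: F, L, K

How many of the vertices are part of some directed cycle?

A vertex is on a directed cycle iff it belongs to a strongly connected component of size ≥ 2 (or has a self-loop).
The vertices on cycles are {C, D, E, F, K, M} — 6 in total.

6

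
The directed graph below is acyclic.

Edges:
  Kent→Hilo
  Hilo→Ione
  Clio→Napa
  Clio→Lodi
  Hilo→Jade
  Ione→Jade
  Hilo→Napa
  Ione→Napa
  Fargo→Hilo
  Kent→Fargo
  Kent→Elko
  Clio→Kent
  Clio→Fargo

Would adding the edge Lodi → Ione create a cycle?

Adding Lodi→Ione creates a cycle iff Ione can already reach Lodi.
Explore from Ione: no path reaches Lodi. The graph stays acyclic.

No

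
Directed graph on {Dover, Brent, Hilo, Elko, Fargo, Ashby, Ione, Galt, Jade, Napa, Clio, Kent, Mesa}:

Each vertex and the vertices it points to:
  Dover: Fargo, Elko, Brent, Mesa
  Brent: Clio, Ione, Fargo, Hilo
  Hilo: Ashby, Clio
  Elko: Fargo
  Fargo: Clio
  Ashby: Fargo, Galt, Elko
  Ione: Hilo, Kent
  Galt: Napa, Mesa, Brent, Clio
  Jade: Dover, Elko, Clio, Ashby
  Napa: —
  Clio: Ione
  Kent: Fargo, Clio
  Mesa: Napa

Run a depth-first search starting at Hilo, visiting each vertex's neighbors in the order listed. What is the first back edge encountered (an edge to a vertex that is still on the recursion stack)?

Ione→Hilo

DFS from Hilo (visiting each vertex's neighbors in the order listed); mark gray on enter, black on exit:
Hilo gray
  Ashby gray
    Fargo gray
      Clio gray
        Ione gray
          Ione→Hilo: Hilo is gray → back edge
First back edge: Ione → Hilo.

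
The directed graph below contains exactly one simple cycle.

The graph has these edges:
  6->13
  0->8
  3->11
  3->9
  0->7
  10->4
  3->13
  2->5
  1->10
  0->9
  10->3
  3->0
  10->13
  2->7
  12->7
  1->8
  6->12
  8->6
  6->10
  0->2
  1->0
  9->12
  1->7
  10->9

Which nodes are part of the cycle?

DFS with gray/black marking from 10:
10 gray
  9 gray
    12 gray
      7 gray
      7 black
    12 black
  9 black
  13 gray
  13 black
  3 gray
    3→9: 9 black — skip
    0 gray
      0→7: 7 black — skip
      8 gray
        6 gray
          6→12: 12 black — skip
          6→10: 10 is gray → back edge
Back edge closes the cycle 10 → 3 → 0 → 8 → 6 → 10; its vertices are {0, 3, 6, 8, 10}.

0, 3, 6, 8, 10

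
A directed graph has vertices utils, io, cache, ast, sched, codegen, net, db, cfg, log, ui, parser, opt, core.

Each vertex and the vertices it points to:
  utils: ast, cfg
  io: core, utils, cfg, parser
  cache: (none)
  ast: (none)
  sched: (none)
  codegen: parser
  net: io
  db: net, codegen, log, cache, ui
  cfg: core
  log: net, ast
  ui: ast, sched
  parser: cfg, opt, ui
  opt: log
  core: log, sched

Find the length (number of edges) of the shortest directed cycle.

4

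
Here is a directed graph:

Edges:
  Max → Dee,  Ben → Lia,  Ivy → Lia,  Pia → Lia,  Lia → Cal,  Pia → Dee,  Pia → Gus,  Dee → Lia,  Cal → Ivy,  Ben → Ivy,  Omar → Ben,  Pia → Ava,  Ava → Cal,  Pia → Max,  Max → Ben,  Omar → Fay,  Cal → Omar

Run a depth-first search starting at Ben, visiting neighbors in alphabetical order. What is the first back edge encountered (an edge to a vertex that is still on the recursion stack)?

DFS from Ben (visiting neighbors in alphabetical order); mark gray on enter, black on exit:
Ben gray
  Ivy gray
    Lia gray
      Cal gray
        Cal→Ivy: Ivy is gray → back edge
First back edge: Cal → Ivy.

Cal→Ivy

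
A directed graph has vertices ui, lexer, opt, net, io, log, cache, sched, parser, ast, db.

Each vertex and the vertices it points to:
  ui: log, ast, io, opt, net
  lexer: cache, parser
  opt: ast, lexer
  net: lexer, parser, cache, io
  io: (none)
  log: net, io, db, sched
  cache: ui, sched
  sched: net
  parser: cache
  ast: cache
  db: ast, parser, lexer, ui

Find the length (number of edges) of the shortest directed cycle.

For each vertex v, BFS finds the shortest path from v back to v.
The shortest such closed walk is ui → net → cache → ui, length 3.

3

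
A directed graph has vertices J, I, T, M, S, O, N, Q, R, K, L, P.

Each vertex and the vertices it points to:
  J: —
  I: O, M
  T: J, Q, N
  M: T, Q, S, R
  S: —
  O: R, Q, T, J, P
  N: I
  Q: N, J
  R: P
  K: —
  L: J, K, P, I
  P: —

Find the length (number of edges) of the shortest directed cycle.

4

For each vertex v, BFS finds the shortest path from v back to v.
The shortest such closed walk is I → O → Q → N → I, length 4.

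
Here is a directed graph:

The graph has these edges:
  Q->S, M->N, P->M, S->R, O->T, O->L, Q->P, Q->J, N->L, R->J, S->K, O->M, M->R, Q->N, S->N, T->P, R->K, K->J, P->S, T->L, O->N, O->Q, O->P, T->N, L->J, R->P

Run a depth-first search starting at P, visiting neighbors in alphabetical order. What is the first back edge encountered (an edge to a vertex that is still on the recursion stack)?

DFS from P (visiting neighbors in alphabetical order); mark gray on enter, black on exit:
P gray
  M gray
    N gray
      L gray
        J gray
        J black
      L black
    N black
    R gray
      R→J: J black — skip
      K gray
        K→J: J black — skip
      K black
      R→P: P is gray → back edge
First back edge: R → P.

R->P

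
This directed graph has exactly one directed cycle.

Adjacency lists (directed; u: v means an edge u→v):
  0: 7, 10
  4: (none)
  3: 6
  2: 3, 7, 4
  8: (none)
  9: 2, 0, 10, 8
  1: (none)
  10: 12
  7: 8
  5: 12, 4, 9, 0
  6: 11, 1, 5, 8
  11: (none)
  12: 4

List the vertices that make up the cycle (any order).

2, 3, 5, 6, 9

DFS with gray/black marking from 6:
6 gray
  11 gray
  11 black
  1 gray
  1 black
  5 gray
    12 gray
      4 gray
      4 black
    12 black
    5→4: 4 black — skip
    9 gray
      2 gray
        3 gray
          3→6: 6 is gray → back edge
Back edge closes the cycle 6 → 5 → 9 → 2 → 3 → 6; its vertices are {2, 3, 5, 6, 9}.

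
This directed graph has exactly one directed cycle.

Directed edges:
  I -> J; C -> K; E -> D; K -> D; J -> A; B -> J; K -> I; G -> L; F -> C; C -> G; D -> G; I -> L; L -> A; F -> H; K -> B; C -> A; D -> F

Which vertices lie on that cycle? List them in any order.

C, D, F, K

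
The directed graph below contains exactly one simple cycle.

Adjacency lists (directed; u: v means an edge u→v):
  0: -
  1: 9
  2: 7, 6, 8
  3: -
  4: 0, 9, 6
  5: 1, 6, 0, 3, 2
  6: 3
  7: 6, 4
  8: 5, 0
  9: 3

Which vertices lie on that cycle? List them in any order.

2, 5, 8

DFS with gray/black marking from 8:
8 gray
  5 gray
    1 gray
      9 gray
        3 gray
        3 black
      9 black
    1 black
    6 gray
      6→3: 3 black — skip
    6 black
    0 gray
    0 black
    5→3: 3 black — skip
    2 gray
      7 gray
        7→6: 6 black — skip
        4 gray
          4→0: 0 black — skip
          4→9: 9 black — skip
          4→6: 6 black — skip
        4 black
      7 black
      2→6: 6 black — skip
      2→8: 8 is gray → back edge
Back edge closes the cycle 8 → 5 → 2 → 8; its vertices are {2, 5, 8}.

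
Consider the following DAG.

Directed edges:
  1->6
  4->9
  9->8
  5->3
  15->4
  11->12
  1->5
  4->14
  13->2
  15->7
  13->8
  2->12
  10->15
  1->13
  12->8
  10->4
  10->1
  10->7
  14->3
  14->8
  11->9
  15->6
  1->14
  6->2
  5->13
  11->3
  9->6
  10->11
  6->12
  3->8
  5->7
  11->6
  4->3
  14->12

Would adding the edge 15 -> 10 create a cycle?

Yes

Adding 15→10 creates a cycle iff 10 can already reach 15.
Path from 10: 10 → 15.
So 10 → … → 15 → 10 is a cycle.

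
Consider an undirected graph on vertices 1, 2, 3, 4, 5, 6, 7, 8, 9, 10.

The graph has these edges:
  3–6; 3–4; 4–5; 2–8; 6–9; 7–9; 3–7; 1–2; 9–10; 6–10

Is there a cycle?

Yes

DFS, tracking each vertex's parent; an edge to a visited non-parent vertex closes a cycle.
Start from 10:
visit 10 (parent –)
  visit 6 (parent 10)
    visit 9 (parent 6)
      visit 7 (parent 9)
        visit 3 (parent 7)
          3–6: 6 visited and ≠ parent → cycle
Cycle: 6 – 9 – 7 – 3 – 6.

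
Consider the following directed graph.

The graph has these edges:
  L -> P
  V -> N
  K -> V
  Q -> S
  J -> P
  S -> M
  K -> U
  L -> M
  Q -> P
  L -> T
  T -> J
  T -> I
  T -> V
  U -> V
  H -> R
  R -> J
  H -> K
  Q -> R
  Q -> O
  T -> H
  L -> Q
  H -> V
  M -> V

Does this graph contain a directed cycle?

No

DFS with white/gray/black marking, starting from H:
H gray
  K gray
    V gray
      N gray
      N black
    V black
    U gray
      U→V: V black — skip
    U black
  K black
  H→V: V black — skip
  R gray
    J gray
      P gray
      P black
    J black
  R black
H black
I gray
I black
L gray
  Q gray
    O gray
    O black
    S gray
      M gray
        M→V: V black — skip
      M black
    S black
    Q→R: R black — skip
    Q→P: P black — skip
  Q black
  L→M: M black — skip
  L→P: P black — skip
  T gray
    T→V: V black — skip
    T→J: J black — skip
    T→I: I black — skip
    T→H: H black — skip
  T black
L black
Every edge goes to a white or black vertex — no back edge, so the graph is acyclic.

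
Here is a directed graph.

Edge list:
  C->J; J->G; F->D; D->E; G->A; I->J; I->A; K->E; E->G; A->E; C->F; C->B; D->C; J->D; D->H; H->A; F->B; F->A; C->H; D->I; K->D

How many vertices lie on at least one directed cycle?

8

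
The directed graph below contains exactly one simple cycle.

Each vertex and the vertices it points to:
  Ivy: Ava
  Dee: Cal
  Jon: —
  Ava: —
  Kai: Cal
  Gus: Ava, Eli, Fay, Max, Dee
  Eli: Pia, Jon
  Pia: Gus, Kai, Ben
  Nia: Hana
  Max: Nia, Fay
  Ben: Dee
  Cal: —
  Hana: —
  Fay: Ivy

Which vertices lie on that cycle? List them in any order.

Eli, Gus, Pia

DFS with gray/black marking from Gus:
Gus gray
  Ava gray
  Ava black
  Eli gray
    Pia gray
      Pia→Gus: Gus is gray → back edge
Back edge closes the cycle Gus → Eli → Pia → Gus; its vertices are {Eli, Gus, Pia}.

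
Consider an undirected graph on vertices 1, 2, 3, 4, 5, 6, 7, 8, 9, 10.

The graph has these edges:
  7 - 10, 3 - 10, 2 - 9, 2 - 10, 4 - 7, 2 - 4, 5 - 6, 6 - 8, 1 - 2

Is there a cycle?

Yes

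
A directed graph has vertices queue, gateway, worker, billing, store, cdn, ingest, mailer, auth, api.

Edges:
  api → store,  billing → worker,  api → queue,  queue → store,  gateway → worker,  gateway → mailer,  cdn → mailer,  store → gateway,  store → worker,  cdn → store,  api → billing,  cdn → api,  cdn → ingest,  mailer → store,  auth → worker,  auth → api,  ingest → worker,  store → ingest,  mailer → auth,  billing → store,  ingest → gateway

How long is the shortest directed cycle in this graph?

For each vertex v, BFS finds the shortest path from v back to v.
The shortest such closed walk is mailer → store → gateway → mailer, length 3.

3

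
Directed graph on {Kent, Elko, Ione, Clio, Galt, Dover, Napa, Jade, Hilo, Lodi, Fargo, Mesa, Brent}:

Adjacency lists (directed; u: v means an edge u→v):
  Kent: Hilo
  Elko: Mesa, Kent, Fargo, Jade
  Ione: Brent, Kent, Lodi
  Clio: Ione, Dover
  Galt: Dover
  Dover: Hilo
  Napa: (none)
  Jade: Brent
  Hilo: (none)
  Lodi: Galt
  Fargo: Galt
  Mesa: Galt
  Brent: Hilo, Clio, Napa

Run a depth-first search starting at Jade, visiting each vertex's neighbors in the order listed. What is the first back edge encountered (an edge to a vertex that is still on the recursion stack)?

DFS from Jade (visiting each vertex's neighbors in the order listed); mark gray on enter, black on exit:
Jade gray
  Brent gray
    Hilo gray
    Hilo black
    Clio gray
      Ione gray
        Ione→Brent: Brent is gray → back edge
First back edge: Ione → Brent.

Ione→Brent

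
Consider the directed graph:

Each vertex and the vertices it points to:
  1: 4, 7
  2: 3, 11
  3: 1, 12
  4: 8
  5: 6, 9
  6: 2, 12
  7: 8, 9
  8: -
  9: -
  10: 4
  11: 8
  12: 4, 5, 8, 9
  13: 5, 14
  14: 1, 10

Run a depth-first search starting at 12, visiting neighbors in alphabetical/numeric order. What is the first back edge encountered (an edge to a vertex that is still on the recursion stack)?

3→12

DFS from 12 (visiting neighbors in alphabetical/numeric order); mark gray on enter, black on exit:
12 gray
  4 gray
    8 gray
    8 black
  4 black
  5 gray
    6 gray
      2 gray
        3 gray
          1 gray
            1→4: 4 black — skip
            7 gray
              7→8: 8 black — skip
              9 gray
              9 black
            7 black
          1 black
          3→12: 12 is gray → back edge
First back edge: 3 → 12.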